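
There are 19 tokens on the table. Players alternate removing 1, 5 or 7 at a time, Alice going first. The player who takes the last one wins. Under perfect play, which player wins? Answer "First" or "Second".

i:   0  1  2  3  4  5  6  7  8  9 10 11 12 13 14 15 16 17 18 19
     L  W  L  W  L  W  L  W  L  W  L  W  L  W  L  W  L  W  L  W
Position 19 is W, so the first player wins.

First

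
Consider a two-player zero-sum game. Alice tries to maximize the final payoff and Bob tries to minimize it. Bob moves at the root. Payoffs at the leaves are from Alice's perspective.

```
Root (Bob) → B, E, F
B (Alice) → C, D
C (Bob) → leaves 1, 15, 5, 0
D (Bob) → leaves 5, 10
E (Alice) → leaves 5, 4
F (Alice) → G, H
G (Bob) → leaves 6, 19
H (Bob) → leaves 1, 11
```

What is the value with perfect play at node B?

5

C: min(1, 15, 5, 0) = 0
D: min(5, 10) = 5
B: max(0, 5) = 5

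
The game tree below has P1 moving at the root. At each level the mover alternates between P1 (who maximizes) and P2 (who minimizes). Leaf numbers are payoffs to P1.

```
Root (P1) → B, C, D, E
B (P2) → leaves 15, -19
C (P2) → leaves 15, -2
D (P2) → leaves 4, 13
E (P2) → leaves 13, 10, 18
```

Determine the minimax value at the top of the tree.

10

B (P2): min(15, -19) = -19
C (P2): min(15, -2) = -2
D (P2): min(4, 13) = 4
E (P2): min(13, 10, 18) = 10
Root (P1): max(-19, -2, 4, 10) = 10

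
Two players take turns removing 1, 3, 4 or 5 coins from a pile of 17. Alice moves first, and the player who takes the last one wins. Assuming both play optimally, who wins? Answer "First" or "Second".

First

Compute winning (W) and losing (L) positions by backward induction:
i:   0  1  2  3  4  5  6  7  8  9 10 11 12 13 14 15 16 17
     L  W  L  W  W  W  W  W  L  W  L  W  W  W  W  W  L  W
Position 17 is W, so the first player wins.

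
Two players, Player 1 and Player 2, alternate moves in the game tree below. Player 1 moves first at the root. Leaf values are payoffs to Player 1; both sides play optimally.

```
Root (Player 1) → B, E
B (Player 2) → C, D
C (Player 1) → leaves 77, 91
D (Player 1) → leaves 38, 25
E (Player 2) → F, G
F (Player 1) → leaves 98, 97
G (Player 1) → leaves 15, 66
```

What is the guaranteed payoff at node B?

C: max(77, 91) = 91
D: max(38, 25) = 38
B: min(91, 38) = 38

38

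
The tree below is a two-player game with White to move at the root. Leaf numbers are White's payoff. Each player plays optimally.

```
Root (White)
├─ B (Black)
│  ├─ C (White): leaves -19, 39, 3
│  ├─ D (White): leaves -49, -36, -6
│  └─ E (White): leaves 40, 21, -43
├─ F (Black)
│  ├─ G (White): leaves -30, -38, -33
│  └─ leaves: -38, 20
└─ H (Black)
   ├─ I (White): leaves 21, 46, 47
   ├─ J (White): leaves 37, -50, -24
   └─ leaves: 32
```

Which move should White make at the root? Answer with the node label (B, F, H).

C (White): max(-19, 39, 3) = 39
D (White): max(-49, -36, -6) = -6
E (White): max(40, 21, -43) = 40
B (Black): min(39, -6, 40) = -6
G (White): max(-30, -38, -33) = -30
F (Black): min(-30, -38, 20) = -38
I (White): max(21, 46, 47) = 47
J (White): max(37, -50, -24) = 37
H (Black): min(47, 37, 32) = 32
Root (White): max(-6, -38, 32) = 32
White picks the child with the highest value: H (value 32).

H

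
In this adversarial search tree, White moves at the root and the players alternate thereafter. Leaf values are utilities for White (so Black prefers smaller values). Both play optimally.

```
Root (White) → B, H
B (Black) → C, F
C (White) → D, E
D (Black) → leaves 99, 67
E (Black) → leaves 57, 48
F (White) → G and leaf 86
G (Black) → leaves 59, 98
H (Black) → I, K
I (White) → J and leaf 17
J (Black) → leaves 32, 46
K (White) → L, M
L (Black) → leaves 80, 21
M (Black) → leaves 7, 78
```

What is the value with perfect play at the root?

D (Black): min(99, 67) = 67
E (Black): min(57, 48) = 48
C (White): max(67, 48) = 67
G (Black): min(59, 98) = 59
F (White): max(59, 86) = 86
B (Black): min(67, 86) = 67
J (Black): min(32, 46) = 32
I (White): max(32, 17) = 32
L (Black): min(80, 21) = 21
M (Black): min(7, 78) = 7
K (White): max(21, 7) = 21
H (Black): min(32, 21) = 21
Root (White): max(67, 21) = 67

67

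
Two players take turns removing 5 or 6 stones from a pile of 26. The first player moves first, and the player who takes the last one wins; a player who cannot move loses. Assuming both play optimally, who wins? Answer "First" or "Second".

Second

Compute winning (W) and losing (L) positions by backward induction:
i:   0  1  2  3  4  5  6  7  8  9 10 11 12 13 14 15 16 17 18 19 20 21 22 23 24 25 26
     L  L  L  L  L  W  W  W  W  W  W  L  L  L  L  L  W  W  W  W  W  W  L  L  L  L  L
Position 26 is L, so the second player wins.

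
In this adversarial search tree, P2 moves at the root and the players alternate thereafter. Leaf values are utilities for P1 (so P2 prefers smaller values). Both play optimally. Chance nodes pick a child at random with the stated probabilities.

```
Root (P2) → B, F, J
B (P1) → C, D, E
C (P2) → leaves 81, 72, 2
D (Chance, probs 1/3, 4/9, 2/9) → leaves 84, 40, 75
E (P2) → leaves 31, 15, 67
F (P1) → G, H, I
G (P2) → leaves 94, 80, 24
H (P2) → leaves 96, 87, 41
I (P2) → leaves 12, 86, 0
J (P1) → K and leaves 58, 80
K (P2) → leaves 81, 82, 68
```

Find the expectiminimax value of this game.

41

C (P2): min(81, 72, 2) = 2
D (Chance): 1/3·84 + 4/9·40 + 2/9·75 = 62.44
E (P2): min(31, 15, 67) = 15
B (P1): max(2, 62.44, 15) = 62.44
G (P2): min(94, 80, 24) = 24
H (P2): min(96, 87, 41) = 41
I (P2): min(12, 86, 0) = 0
F (P1): max(24, 41, 0) = 41
K (P2): min(81, 82, 68) = 68
J (P1): max(68, 58, 80) = 80
Root (P2): min(62.44, 41, 80) = 41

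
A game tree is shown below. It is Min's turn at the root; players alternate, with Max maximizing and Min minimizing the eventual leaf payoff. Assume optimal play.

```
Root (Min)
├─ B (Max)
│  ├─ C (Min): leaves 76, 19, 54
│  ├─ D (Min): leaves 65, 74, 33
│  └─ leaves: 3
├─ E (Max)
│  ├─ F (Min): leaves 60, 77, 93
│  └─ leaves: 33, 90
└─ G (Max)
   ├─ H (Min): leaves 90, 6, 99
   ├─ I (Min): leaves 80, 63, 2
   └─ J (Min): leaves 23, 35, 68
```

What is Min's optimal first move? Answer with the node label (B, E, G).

G

C (Min): min(76, 19, 54) = 19
D (Min): min(65, 74, 33) = 33
B (Max): max(19, 33, 3) = 33
F (Min): min(60, 77, 93) = 60
E (Max): max(60, 33, 90) = 90
H (Min): min(90, 6, 99) = 6
I (Min): min(80, 63, 2) = 2
J (Min): min(23, 35, 68) = 23
G (Max): max(6, 2, 23) = 23
Root (Min): min(33, 90, 23) = 23
Min picks the child with the lowest value: G (value 23).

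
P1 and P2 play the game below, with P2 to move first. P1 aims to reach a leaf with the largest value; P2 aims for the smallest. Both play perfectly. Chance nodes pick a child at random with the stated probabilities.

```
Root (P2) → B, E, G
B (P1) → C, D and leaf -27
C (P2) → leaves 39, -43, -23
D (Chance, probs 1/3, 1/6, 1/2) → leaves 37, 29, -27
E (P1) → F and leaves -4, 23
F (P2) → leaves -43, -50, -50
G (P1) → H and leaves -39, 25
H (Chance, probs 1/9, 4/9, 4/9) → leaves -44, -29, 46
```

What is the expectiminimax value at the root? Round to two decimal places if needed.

C (P2): min(39, -43, -23) = -43
D (Chance): 1/3·37 + 1/6·29 + 1/2·-27 = 3.67
B (P1): max(-43, 3.67, -27) = 3.67
F (P2): min(-43, -50, -50) = -50
E (P1): max(-50, -4, 23) = 23
H (Chance): 1/9·-44 + 4/9·-29 + 4/9·46 = 2.67
G (P1): max(2.67, -39, 25) = 25
Root (P2): min(3.67, 23, 25) = 3.67

3.67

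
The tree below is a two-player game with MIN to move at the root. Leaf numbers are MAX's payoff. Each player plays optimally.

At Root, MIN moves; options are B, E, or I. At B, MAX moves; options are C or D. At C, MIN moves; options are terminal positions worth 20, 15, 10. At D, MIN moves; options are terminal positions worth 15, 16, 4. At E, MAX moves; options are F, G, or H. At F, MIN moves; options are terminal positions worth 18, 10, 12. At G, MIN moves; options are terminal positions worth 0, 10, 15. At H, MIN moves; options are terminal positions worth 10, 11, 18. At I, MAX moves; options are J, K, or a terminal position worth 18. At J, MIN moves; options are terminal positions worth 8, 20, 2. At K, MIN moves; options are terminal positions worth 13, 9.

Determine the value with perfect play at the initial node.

10

C (MIN): min(20, 15, 10) = 10
D (MIN): min(15, 16, 4) = 4
B (MAX): max(10, 4) = 10
F (MIN): min(18, 10, 12) = 10
G (MIN): min(0, 10, 15) = 0
H (MIN): min(10, 11, 18) = 10
E (MAX): max(10, 0, 10) = 10
J (MIN): min(8, 20, 2) = 2
K (MIN): min(13, 9) = 9
I (MAX): max(2, 9, 18) = 18
Root (MIN): min(10, 10, 18) = 10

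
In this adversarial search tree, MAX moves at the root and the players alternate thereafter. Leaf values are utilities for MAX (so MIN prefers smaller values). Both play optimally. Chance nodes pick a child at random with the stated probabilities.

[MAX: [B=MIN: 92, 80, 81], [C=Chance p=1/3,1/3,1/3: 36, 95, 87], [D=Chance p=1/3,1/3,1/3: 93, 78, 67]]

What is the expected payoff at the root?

B (MIN): min(92, 80, 81) = 80
C (Chance): 1/3·36 + 1/3·95 + 1/3·87 = 72.67
D (Chance): 1/3·93 + 1/3·78 + 1/3·67 = 79.33
Root (MAX): max(80, 72.67, 79.33) = 80

80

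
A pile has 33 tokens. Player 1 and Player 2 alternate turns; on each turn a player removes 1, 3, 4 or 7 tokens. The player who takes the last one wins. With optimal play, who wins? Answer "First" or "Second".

First

W/L table (W = player to move can force a win):
i:   0  1  2  3  4  5  6  7  8  9 10 11 12 13 14 15 16 17 18 19 20 21 22 23 24 25 26 27 28 29 30 31 32 33
     L  W  L  W  W  W  W  W  L  W  L  W  W  W  W  W  L  W  L  W  W  W  W  W  L  W  L  W  W  W  W  W  L  W
Position 33 is W, so the first player wins.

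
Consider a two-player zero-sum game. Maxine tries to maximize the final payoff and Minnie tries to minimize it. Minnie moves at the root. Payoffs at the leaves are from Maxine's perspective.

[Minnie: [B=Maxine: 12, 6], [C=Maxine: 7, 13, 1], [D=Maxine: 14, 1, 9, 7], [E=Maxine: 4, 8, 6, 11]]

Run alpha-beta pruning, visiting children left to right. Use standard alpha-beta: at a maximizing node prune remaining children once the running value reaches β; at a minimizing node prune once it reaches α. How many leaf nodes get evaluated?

B [α=-∞,β=+∞]: v=12
C [α=-∞,β=12]: v=13 after child 2 ≥ β → β-cutoff, skip 1
D [α=-∞,β=12]: v=14 after child 1 ≥ β → β-cutoff, skip 3
E [α=-∞,β=12]: v=11
Root [α=-∞,β=+∞]: v=11
Leaves evaluated: 9 of 13.

9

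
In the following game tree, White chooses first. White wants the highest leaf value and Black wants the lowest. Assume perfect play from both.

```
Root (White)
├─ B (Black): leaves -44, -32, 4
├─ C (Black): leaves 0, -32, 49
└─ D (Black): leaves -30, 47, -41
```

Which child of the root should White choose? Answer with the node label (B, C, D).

B (Black): min(-44, -32, 4) = -44
C (Black): min(0, -32, 49) = -32
D (Black): min(-30, 47, -41) = -41
Root (White): max(-44, -32, -41) = -32
White picks the child with the highest value: C (value -32).

C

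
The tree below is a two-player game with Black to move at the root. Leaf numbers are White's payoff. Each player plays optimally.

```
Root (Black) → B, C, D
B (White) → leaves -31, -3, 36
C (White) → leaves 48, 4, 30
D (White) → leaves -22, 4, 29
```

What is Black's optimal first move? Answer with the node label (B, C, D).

B (White): max(-31, -3, 36) = 36
C (White): max(48, 4, 30) = 48
D (White): max(-22, 4, 29) = 29
Root (Black): min(36, 48, 29) = 29
Black picks the child with the lowest value: D (value 29).

D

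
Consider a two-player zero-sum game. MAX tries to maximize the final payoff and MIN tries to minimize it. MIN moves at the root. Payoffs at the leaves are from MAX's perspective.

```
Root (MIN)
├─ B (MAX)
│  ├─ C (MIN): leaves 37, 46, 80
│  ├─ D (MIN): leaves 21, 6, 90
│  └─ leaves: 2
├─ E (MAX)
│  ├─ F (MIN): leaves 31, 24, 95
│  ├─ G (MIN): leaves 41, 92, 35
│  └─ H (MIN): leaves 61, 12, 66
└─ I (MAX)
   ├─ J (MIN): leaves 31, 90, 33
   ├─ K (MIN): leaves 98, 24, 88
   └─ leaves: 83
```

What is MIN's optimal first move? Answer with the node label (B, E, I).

E

C (MIN): min(37, 46, 80) = 37
D (MIN): min(21, 6, 90) = 6
B (MAX): max(37, 6, 2) = 37
F (MIN): min(31, 24, 95) = 24
G (MIN): min(41, 92, 35) = 35
H (MIN): min(61, 12, 66) = 12
E (MAX): max(24, 35, 12) = 35
J (MIN): min(31, 90, 33) = 31
K (MIN): min(98, 24, 88) = 24
I (MAX): max(31, 24, 83) = 83
Root (MIN): min(37, 35, 83) = 35
MIN picks the child with the lowest value: E (value 35).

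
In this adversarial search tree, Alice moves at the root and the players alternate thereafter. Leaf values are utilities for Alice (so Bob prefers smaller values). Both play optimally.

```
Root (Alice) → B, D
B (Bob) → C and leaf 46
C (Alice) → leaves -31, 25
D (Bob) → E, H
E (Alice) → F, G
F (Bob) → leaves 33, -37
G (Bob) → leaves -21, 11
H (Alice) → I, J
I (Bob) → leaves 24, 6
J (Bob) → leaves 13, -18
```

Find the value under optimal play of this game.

25

C (Alice): max(-31, 25) = 25
B (Bob): min(25, 46) = 25
F (Bob): min(33, -37) = -37
G (Bob): min(-21, 11) = -21
E (Alice): max(-37, -21) = -21
I (Bob): min(24, 6) = 6
J (Bob): min(13, -18) = -18
H (Alice): max(6, -18) = 6
D (Bob): min(-21, 6) = -21
Root (Alice): max(25, -21) = 25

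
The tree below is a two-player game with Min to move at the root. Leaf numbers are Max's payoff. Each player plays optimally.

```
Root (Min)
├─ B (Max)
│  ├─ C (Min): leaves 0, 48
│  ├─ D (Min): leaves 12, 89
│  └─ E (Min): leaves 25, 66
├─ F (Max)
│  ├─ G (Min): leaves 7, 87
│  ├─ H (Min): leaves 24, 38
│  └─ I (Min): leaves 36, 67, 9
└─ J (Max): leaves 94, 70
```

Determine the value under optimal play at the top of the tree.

C (Min): min(0, 48) = 0
D (Min): min(12, 89) = 12
E (Min): min(25, 66) = 25
B (Max): max(0, 12, 25) = 25
G (Min): min(7, 87) = 7
H (Min): min(24, 38) = 24
I (Min): min(36, 67, 9) = 9
F (Max): max(7, 24, 9) = 24
J (Max): max(94, 70) = 94
Root (Min): min(25, 24, 94) = 24

24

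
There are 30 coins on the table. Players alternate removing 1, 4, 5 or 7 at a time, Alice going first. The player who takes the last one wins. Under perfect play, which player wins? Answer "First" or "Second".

i:   0  1  2  3  4  5  6  7  8  9 10 11 12 13 14 15 16 17 18 19 20 21 22 23 24 25 26 27 28 29 30
     L  W  L  W  W  W  W  W  L  W  L  W  W  W  W  W  L  W  L  W  W  W  W  W  L  W  L  W  W  W  W
Position 30 is W, so the first player wins.

First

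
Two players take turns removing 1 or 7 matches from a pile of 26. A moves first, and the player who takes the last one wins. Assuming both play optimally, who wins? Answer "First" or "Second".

Compute winning (W) and losing (L) positions by backward induction:
i:   0  1  2  3  4  5  6  7  8  9 10 11 12 13 14 15 16 17 18 19 20 21 22 23 24 25 26
     L  W  L  W  L  W  L  W  L  W  L  W  L  W  L  W  L  W  L  W  L  W  L  W  L  W  L
Position 26 is L, so the second player wins.

Second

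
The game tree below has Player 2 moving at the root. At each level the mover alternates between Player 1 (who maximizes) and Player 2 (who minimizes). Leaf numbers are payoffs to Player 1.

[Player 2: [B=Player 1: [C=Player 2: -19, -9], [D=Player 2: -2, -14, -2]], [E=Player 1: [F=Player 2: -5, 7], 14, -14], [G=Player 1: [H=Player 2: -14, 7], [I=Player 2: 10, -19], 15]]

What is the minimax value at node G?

H: min(-14, 7) = -14
I: min(10, -19) = -19
G: max(-14, -19, 15) = 15

15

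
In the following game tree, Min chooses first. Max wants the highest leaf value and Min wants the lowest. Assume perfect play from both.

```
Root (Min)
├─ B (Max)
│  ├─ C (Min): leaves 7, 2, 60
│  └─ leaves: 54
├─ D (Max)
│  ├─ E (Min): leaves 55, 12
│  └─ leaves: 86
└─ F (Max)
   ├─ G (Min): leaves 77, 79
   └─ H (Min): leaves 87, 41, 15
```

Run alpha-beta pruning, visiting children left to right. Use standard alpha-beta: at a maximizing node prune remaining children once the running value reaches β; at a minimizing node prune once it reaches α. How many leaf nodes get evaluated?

9

C [α=-∞,β=+∞]: v=2
B [α=-∞,β=+∞]: v=54
E [α=-∞,β=54]: v=12
D [α=-∞,β=54]: v=86
G [α=-∞,β=54]: v=77
F [α=-∞,β=54]: v=77 after child 1 ≥ β → β-cutoff, skip 1
Root [α=-∞,β=+∞]: v=54
Leaves evaluated: 9 of 12.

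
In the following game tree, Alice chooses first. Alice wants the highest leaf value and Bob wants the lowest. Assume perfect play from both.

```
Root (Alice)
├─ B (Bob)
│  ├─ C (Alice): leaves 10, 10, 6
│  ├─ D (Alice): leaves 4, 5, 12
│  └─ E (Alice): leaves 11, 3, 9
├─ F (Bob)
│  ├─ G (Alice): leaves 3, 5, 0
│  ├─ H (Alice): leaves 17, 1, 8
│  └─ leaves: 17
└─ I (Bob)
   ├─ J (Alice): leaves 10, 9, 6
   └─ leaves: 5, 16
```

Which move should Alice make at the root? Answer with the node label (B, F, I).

C (Alice): max(10, 10, 6) = 10
D (Alice): max(4, 5, 12) = 12
E (Alice): max(11, 3, 9) = 11
B (Bob): min(10, 12, 11) = 10
G (Alice): max(3, 5, 0) = 5
H (Alice): max(17, 1, 8) = 17
F (Bob): min(5, 17, 17) = 5
J (Alice): max(10, 9, 6) = 10
I (Bob): min(10, 5, 16) = 5
Root (Alice): max(10, 5, 5) = 10
Alice picks the child with the highest value: B (value 10).

B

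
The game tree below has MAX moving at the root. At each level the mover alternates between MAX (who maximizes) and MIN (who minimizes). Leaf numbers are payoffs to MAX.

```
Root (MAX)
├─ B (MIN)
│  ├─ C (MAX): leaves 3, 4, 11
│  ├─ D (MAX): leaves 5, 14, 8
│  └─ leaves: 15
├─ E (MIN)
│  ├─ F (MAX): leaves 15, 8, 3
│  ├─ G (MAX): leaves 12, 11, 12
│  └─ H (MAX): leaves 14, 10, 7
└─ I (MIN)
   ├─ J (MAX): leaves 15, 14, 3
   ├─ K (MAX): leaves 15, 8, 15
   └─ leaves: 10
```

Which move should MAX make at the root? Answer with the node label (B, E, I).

E

C (MAX): max(3, 4, 11) = 11
D (MAX): max(5, 14, 8) = 14
B (MIN): min(11, 14, 15) = 11
F (MAX): max(15, 8, 3) = 15
G (MAX): max(12, 11, 12) = 12
H (MAX): max(14, 10, 7) = 14
E (MIN): min(15, 12, 14) = 12
J (MAX): max(15, 14, 3) = 15
K (MAX): max(15, 8, 15) = 15
I (MIN): min(15, 15, 10) = 10
Root (MAX): max(11, 12, 10) = 12
MAX picks the child with the highest value: E (value 12).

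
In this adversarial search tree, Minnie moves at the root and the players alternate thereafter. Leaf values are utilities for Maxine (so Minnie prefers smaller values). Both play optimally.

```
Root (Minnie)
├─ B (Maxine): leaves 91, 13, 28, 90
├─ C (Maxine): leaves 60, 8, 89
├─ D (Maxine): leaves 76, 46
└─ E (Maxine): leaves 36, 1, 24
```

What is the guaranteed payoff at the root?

B (Maxine): max(91, 13, 28, 90) = 91
C (Maxine): max(60, 8, 89) = 89
D (Maxine): max(76, 46) = 76
E (Maxine): max(36, 1, 24) = 36
Root (Minnie): min(91, 89, 76, 36) = 36

36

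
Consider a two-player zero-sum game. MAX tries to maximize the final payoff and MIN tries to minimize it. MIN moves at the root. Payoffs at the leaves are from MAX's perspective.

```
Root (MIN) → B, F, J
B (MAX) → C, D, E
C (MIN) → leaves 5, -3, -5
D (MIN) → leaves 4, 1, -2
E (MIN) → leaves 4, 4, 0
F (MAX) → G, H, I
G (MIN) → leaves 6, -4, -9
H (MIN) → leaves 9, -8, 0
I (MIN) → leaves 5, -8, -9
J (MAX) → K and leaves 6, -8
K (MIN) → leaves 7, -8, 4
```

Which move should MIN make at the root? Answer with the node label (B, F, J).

F

C (MIN): min(5, -3, -5) = -5
D (MIN): min(4, 1, -2) = -2
E (MIN): min(4, 4, 0) = 0
B (MAX): max(-5, -2, 0) = 0
G (MIN): min(6, -4, -9) = -9
H (MIN): min(9, -8, 0) = -8
I (MIN): min(5, -8, -9) = -9
F (MAX): max(-9, -8, -9) = -8
K (MIN): min(7, -8, 4) = -8
J (MAX): max(-8, 6, -8) = 6
Root (MIN): min(0, -8, 6) = -8
MIN picks the child with the lowest value: F (value -8).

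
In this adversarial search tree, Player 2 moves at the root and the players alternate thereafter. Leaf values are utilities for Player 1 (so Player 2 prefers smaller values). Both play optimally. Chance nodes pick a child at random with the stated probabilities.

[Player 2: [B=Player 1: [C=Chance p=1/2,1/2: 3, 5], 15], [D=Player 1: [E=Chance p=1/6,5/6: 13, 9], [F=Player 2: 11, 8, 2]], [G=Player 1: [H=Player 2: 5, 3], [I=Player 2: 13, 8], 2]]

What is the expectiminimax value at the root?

8

C (Chance): 1/2·3 + 1/2·5 = 4
B (Player 1): max(4, 15) = 15
E (Chance): 1/6·13 + 5/6·9 = 9.67
F (Player 2): min(11, 8, 2) = 2
D (Player 1): max(9.67, 2) = 9.67
H (Player 2): min(5, 3) = 3
I (Player 2): min(13, 8) = 8
G (Player 1): max(3, 8, 2) = 8
Root (Player 2): min(15, 9.67, 8) = 8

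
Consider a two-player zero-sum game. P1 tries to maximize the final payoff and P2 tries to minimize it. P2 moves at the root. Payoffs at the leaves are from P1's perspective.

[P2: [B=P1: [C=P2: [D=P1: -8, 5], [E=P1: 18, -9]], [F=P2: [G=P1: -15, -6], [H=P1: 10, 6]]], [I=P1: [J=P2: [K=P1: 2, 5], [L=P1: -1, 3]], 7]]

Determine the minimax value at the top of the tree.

D (P1): max(-8, 5) = 5
E (P1): max(18, -9) = 18
C (P2): min(5, 18) = 5
G (P1): max(-15, -6) = -6
H (P1): max(10, 6) = 10
F (P2): min(-6, 10) = -6
B (P1): max(5, -6) = 5
K (P1): max(2, 5) = 5
L (P1): max(-1, 3) = 3
J (P2): min(5, 3) = 3
I (P1): max(3, 7) = 7
Root (P2): min(5, 7) = 5

5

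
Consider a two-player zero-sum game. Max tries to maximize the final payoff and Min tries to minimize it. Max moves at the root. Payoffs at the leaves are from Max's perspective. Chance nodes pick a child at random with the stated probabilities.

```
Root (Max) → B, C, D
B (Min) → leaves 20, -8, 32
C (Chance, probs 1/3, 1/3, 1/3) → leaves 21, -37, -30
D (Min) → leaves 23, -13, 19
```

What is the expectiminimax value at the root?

-8

B (Min): min(20, -8, 32) = -8
C (Chance): 1/3·21 + 1/3·-37 + 1/3·-30 = -15.33
D (Min): min(23, -13, 19) = -13
Root (Max): max(-8, -15.33, -13) = -8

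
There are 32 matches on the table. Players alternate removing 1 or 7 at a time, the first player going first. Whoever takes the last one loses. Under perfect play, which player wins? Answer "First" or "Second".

Compute winning (W) and losing (L) positions by backward induction:
i:   0  1  2  3  4  5  6  7  8  9 10 11 12 13 14 15 16 17 18 19 20 21 22 23 24 25 26 27 28 29 30 31 32
     W  L  W  L  W  L  W  L  W  L  W  L  W  L  W  L  W  L  W  L  W  L  W  L  W  L  W  L  W  L  W  L  W
Position 32 is W, so the first player wins.

First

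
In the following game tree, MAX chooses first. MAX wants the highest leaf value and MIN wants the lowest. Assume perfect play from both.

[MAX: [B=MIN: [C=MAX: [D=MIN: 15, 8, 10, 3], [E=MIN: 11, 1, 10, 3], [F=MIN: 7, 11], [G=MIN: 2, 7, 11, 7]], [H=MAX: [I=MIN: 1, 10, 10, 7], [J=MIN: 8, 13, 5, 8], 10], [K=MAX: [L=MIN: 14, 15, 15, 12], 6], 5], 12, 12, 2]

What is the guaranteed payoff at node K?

L: min(14, 15, 15, 12) = 12
K: max(12, 6) = 12

12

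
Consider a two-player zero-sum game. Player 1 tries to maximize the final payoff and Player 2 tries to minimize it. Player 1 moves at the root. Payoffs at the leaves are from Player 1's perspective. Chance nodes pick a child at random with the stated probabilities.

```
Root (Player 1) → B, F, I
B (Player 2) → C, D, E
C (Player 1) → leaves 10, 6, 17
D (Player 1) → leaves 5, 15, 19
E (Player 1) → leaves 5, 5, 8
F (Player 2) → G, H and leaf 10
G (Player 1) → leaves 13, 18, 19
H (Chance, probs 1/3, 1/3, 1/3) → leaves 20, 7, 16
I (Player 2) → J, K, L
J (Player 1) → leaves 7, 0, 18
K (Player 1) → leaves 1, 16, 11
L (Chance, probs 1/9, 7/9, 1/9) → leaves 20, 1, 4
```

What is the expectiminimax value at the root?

10

C (Player 1): max(10, 6, 17) = 17
D (Player 1): max(5, 15, 19) = 19
E (Player 1): max(5, 5, 8) = 8
B (Player 2): min(17, 19, 8) = 8
G (Player 1): max(13, 18, 19) = 19
H (Chance): 1/3·20 + 1/3·7 + 1/3·16 = 14.33
F (Player 2): min(19, 14.33, 10) = 10
J (Player 1): max(7, 0, 18) = 18
K (Player 1): max(1, 16, 11) = 16
L (Chance): 1/9·20 + 7/9·1 + 1/9·4 = 3.44
I (Player 2): min(18, 16, 3.44) = 3.44
Root (Player 1): max(8, 10, 3.44) = 10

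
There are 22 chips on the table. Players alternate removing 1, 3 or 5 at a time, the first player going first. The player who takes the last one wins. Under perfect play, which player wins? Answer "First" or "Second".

Second

Positions where the player to move wins (W) vs loses (L):
i:   0  1  2  3  4  5  6  7  8  9 10 11 12 13 14 15 16 17 18 19 20 21 22
     L  W  L  W  L  W  L  W  L  W  L  W  L  W  L  W  L  W  L  W  L  W  L
Position 22 is L, so the second player wins.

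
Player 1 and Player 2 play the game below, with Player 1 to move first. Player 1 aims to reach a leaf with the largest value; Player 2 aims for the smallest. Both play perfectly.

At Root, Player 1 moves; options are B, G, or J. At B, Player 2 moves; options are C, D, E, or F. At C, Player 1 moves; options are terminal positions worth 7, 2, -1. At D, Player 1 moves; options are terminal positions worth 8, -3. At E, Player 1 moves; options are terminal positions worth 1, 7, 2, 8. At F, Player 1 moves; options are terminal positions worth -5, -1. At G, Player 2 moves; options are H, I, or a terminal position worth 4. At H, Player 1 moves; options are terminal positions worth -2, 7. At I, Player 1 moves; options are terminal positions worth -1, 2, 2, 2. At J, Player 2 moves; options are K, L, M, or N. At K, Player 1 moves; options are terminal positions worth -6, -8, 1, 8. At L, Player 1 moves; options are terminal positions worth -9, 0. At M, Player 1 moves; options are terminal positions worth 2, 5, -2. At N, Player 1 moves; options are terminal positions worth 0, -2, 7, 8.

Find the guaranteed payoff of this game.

C (Player 1): max(7, 2, -1) = 7
D (Player 1): max(8, -3) = 8
E (Player 1): max(1, 7, 2, 8) = 8
F (Player 1): max(-5, -1) = -1
B (Player 2): min(7, 8, 8, -1) = -1
H (Player 1): max(-2, 7) = 7
I (Player 1): max(-1, 2, 2, 2) = 2
G (Player 2): min(7, 2, 4) = 2
K (Player 1): max(-6, -8, 1, 8) = 8
L (Player 1): max(-9, 0) = 0
M (Player 1): max(2, 5, -2) = 5
N (Player 1): max(0, -2, 7, 8) = 8
J (Player 2): min(8, 0, 5, 8) = 0
Root (Player 1): max(-1, 2, 0) = 2

2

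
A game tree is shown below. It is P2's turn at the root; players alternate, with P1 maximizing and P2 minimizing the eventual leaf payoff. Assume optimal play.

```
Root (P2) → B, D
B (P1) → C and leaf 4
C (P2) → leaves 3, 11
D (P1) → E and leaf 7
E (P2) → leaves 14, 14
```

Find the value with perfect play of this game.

4

C (P2): min(3, 11) = 3
B (P1): max(3, 4) = 4
E (P2): min(14, 14) = 14
D (P1): max(14, 7) = 14
Root (P2): min(4, 14) = 4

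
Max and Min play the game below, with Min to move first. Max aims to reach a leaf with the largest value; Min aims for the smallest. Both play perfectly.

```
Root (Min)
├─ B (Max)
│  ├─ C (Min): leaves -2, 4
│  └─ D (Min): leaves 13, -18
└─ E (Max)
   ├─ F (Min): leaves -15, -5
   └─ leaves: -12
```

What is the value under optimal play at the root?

-12

C (Min): min(-2, 4) = -2
D (Min): min(13, -18) = -18
B (Max): max(-2, -18) = -2
F (Min): min(-15, -5) = -15
E (Max): max(-15, -12) = -12
Root (Min): min(-2, -12) = -12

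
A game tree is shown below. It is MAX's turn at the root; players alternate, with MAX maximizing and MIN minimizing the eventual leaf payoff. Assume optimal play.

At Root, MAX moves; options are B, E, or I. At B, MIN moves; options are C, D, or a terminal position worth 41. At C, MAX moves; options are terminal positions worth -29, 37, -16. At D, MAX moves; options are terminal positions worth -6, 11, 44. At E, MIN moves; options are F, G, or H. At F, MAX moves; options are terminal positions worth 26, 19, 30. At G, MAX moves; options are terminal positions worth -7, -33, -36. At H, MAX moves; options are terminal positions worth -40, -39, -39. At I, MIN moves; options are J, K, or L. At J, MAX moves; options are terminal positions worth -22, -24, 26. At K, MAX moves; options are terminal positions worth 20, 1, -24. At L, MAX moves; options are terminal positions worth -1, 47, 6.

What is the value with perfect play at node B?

37

C: max(-29, 37, -16) = 37
D: max(-6, 11, 44) = 44
B: min(37, 44, 41) = 37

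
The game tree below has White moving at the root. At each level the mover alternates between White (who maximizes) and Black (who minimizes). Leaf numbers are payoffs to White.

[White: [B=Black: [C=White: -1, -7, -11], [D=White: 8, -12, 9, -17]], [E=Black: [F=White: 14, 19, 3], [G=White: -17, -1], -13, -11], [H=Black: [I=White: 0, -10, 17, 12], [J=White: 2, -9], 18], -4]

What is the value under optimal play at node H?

I: max(0, -10, 17, 12) = 17
J: max(2, -9) = 2
H: min(17, 2, 18) = 2

2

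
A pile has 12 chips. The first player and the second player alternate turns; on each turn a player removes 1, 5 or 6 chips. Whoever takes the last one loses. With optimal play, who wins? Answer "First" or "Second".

Second

i:   0  1  2  3  4  5  6  7  8  9 10 11 12
     W  L  W  L  W  L  W  W  W  W  W  W  L
Position 12 is L, so the second player wins.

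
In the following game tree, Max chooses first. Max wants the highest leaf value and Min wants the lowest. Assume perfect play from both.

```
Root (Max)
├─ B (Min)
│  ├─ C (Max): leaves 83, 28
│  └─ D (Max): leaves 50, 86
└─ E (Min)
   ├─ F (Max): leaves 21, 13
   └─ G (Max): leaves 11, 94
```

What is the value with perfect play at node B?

83

C: max(83, 28) = 83
D: max(50, 86) = 86
B: min(83, 86) = 83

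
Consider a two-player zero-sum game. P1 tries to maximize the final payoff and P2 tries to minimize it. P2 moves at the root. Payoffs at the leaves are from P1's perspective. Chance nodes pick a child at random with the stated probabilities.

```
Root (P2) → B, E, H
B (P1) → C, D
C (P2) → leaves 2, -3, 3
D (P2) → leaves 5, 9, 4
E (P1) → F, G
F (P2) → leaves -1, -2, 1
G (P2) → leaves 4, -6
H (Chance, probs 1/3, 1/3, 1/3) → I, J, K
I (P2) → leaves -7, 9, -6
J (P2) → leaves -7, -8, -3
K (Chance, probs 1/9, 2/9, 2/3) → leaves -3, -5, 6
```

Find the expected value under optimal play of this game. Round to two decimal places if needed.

-4.15

C (P2): min(2, -3, 3) = -3
D (P2): min(5, 9, 4) = 4
B (P1): max(-3, 4) = 4
F (P2): min(-1, -2, 1) = -2
G (P2): min(4, -6) = -6
E (P1): max(-2, -6) = -2
I (P2): min(-7, 9, -6) = -7
J (P2): min(-7, -8, -3) = -8
K (Chance): 1/9·-3 + 2/9·-5 + 2/3·6 = 2.56
H (Chance): 1/3·-7 + 1/3·-8 + 1/3·2.56 = -4.15
Root (P2): min(4, -2, -4.15) = -4.15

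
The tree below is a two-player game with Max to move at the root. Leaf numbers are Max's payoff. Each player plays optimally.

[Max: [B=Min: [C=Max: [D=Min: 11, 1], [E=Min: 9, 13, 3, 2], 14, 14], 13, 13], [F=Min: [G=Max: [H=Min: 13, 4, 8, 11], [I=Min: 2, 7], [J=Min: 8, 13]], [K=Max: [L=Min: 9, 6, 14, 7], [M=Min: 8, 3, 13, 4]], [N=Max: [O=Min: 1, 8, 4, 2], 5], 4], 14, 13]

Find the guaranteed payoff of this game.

14

D (Min): min(11, 1) = 1
E (Min): min(9, 13, 3, 2) = 2
C (Max): max(1, 2, 14, 14) = 14
B (Min): min(14, 13, 13) = 13
H (Min): min(13, 4, 8, 11) = 4
I (Min): min(2, 7) = 2
J (Min): min(8, 13) = 8
G (Max): max(4, 2, 8) = 8
L (Min): min(9, 6, 14, 7) = 6
M (Min): min(8, 3, 13, 4) = 3
K (Max): max(6, 3) = 6
O (Min): min(1, 8, 4, 2) = 1
N (Max): max(1, 5) = 5
F (Min): min(8, 6, 5, 4) = 4
Root (Max): max(13, 4, 14, 13) = 14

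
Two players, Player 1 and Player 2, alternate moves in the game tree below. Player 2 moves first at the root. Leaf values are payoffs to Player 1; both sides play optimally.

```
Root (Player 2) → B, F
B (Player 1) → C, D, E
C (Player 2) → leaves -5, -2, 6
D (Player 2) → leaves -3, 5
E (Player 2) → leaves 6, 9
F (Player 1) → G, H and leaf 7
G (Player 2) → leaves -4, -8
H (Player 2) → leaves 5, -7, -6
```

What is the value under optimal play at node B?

C: min(-5, -2, 6) = -5
D: min(-3, 5) = -3
E: min(6, 9) = 6
B: max(-5, -3, 6) = 6

6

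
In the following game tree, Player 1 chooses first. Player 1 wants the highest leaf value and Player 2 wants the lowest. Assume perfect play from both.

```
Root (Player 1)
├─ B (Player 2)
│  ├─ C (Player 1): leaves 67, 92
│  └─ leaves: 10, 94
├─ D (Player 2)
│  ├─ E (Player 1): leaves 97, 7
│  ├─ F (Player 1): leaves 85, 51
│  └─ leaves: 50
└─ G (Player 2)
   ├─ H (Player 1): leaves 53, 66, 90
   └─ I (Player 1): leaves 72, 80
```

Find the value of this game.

C (Player 1): max(67, 92) = 92
B (Player 2): min(92, 10, 94) = 10
E (Player 1): max(97, 7) = 97
F (Player 1): max(85, 51) = 85
D (Player 2): min(97, 85, 50) = 50
H (Player 1): max(53, 66, 90) = 90
I (Player 1): max(72, 80) = 80
G (Player 2): min(90, 80) = 80
Root (Player 1): max(10, 50, 80) = 80

80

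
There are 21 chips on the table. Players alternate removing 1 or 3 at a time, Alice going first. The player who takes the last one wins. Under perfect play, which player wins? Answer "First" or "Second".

i:   0  1  2  3  4  5  6  7  8  9 10 11 12 13 14 15 16 17 18 19 20 21
     L  W  L  W  L  W  L  W  L  W  L  W  L  W  L  W  L  W  L  W  L  W
Position 21 is W, so the first player wins.

First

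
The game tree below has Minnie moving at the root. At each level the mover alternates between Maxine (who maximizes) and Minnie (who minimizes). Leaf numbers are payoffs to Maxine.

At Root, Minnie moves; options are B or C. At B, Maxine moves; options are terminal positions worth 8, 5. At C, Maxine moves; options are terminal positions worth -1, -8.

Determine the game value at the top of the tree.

-1

B (Maxine): max(8, 5) = 8
C (Maxine): max(-1, -8) = -1
Root (Minnie): min(8, -1) = -1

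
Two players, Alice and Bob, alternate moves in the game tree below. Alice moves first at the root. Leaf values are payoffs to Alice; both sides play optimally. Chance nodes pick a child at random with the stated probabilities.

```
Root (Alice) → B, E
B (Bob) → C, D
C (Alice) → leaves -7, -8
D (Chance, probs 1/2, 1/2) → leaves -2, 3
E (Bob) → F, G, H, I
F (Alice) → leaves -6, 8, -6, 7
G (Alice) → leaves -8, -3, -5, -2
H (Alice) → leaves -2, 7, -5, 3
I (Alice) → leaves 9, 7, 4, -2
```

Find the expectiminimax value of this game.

-2

C (Alice): max(-7, -8) = -7
D (Chance): 1/2·-2 + 1/2·3 = 0.5
B (Bob): min(-7, 0.5) = -7
F (Alice): max(-6, 8, -6, 7) = 8
G (Alice): max(-8, -3, -5, -2) = -2
H (Alice): max(-2, 7, -5, 3) = 7
I (Alice): max(9, 7, 4, -2) = 9
E (Bob): min(8, -2, 7, 9) = -2
Root (Alice): max(-7, -2) = -2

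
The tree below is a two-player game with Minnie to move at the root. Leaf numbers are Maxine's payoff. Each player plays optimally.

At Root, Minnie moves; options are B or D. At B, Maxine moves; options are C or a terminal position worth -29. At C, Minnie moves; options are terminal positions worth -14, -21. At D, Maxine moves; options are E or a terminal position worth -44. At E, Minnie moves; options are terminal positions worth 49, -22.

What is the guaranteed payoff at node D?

E: min(49, -22) = -22
D: max(-22, -44) = -22

-22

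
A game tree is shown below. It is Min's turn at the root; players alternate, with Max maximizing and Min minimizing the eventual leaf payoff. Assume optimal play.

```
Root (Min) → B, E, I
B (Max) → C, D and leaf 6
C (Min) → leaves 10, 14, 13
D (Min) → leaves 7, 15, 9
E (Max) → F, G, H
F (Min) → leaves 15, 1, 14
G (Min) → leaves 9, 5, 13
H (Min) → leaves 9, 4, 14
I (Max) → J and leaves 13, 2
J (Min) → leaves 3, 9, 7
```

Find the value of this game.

5

C (Min): min(10, 14, 13) = 10
D (Min): min(7, 15, 9) = 7
B (Max): max(10, 7, 6) = 10
F (Min): min(15, 1, 14) = 1
G (Min): min(9, 5, 13) = 5
H (Min): min(9, 4, 14) = 4
E (Max): max(1, 5, 4) = 5
J (Min): min(3, 9, 7) = 3
I (Max): max(3, 13, 2) = 13
Root (Min): min(10, 5, 13) = 5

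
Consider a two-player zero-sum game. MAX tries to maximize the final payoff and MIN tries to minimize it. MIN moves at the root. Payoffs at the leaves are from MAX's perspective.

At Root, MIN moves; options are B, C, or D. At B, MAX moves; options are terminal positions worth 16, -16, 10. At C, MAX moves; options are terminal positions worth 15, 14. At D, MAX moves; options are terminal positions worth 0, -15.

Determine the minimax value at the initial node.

B (MAX): max(16, -16, 10) = 16
C (MAX): max(15, 14) = 15
D (MAX): max(0, -15) = 0
Root (MIN): min(16, 15, 0) = 0

0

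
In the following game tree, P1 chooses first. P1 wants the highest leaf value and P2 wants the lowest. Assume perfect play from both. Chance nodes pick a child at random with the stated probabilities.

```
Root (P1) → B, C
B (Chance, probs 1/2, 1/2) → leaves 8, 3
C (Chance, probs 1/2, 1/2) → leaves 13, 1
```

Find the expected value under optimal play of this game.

B (Chance): 1/2·8 + 1/2·3 = 5.5
C (Chance): 1/2·13 + 1/2·1 = 7
Root (P1): max(5.5, 7) = 7

7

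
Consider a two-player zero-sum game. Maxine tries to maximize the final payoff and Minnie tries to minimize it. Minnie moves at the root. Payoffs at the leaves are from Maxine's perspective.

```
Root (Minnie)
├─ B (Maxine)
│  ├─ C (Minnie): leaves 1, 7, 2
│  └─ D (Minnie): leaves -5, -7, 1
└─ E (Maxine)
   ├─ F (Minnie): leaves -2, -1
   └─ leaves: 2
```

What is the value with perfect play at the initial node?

1

C (Minnie): min(1, 7, 2) = 1
D (Minnie): min(-5, -7, 1) = -7
B (Maxine): max(1, -7) = 1
F (Minnie): min(-2, -1) = -2
E (Maxine): max(-2, 2) = 2
Root (Minnie): min(1, 2) = 1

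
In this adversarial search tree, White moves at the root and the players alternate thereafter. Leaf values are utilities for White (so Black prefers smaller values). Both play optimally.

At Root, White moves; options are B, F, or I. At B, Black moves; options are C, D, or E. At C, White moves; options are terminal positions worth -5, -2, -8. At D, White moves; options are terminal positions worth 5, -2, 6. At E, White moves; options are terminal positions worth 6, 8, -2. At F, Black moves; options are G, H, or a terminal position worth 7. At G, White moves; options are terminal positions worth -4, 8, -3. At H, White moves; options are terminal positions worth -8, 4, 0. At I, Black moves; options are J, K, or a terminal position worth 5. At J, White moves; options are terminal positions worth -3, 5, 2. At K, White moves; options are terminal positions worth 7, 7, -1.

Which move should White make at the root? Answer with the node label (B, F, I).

I

C (White): max(-5, -2, -8) = -2
D (White): max(5, -2, 6) = 6
E (White): max(6, 8, -2) = 8
B (Black): min(-2, 6, 8) = -2
G (White): max(-4, 8, -3) = 8
H (White): max(-8, 4, 0) = 4
F (Black): min(8, 4, 7) = 4
J (White): max(-3, 5, 2) = 5
K (White): max(7, 7, -1) = 7
I (Black): min(5, 7, 5) = 5
Root (White): max(-2, 4, 5) = 5
White picks the child with the highest value: I (value 5).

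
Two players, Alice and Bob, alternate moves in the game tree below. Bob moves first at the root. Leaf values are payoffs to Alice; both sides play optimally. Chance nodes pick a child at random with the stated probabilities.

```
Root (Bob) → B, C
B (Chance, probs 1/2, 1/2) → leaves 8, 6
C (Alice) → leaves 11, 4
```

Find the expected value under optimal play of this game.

7

B (Chance): 1/2·8 + 1/2·6 = 7
C (Alice): max(11, 4) = 11
Root (Bob): min(7, 11) = 7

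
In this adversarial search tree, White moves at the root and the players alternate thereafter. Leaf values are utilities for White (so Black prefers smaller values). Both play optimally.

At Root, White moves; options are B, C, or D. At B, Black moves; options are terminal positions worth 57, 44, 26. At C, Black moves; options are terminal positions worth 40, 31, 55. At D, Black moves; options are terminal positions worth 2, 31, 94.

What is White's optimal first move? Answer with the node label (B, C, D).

C

B (Black): min(57, 44, 26) = 26
C (Black): min(40, 31, 55) = 31
D (Black): min(2, 31, 94) = 2
Root (White): max(26, 31, 2) = 31
White picks the child with the highest value: C (value 31).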